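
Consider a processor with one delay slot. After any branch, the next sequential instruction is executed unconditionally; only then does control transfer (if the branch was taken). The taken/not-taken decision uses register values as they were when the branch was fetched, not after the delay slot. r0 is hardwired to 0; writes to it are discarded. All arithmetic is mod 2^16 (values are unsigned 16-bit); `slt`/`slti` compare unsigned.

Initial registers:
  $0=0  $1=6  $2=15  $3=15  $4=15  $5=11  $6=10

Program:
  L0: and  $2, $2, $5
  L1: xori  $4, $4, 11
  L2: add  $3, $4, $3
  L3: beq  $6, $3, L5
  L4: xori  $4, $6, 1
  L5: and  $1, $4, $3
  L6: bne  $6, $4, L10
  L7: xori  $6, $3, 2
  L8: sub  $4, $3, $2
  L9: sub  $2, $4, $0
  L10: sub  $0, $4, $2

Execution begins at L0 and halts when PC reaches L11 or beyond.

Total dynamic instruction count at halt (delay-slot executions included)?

9

  step pc=0: and  $2, $2, $5  regs=(0,6,11,15,15,11,10)
  step pc=1: xori  $4, $4, 11  regs=(0,6,11,15,4,11,10)
  step pc=2: add  $3, $4, $3  regs=(0,6,11,19,4,11,10)
  step pc=3: beq  $6, $3, L5  cond=F  regs=(0,6,11,19,4,11,10)
  step pc=4: xori  $4, $6, 1  regs=(0,6,11,19,11,11,10)
  step pc=5: and  $1, $4, $3  regs=(0,3,11,19,11,11,10)
  step pc=6: bne  $6, $4, L10  cond=T  regs=(0,3,11,19,11,11,10)
  step pc=7: xori  $6, $3, 2  regs=(0,3,11,19,11,11,17)
  step pc=10: sub  $0, $4, $2  regs=(0,3,11,19,11,11,17)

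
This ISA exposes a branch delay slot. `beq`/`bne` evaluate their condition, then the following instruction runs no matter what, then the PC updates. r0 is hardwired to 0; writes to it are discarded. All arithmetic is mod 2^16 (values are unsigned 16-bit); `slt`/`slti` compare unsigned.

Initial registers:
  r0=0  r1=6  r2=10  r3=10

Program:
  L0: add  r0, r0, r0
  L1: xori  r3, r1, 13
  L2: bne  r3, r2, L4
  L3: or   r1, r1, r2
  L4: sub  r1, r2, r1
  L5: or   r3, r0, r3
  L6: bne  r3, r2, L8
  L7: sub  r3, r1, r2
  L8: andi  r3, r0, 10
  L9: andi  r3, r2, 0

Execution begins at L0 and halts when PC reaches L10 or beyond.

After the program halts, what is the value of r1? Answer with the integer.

  step pc=0: add  r0, r0, r0  regs=(0,6,10,10)
  step pc=1: xori  r3, r1, 13  regs=(0,6,10,11)
  step pc=2: bne  r3, r2, L4  cond=T  regs=(0,6,10,11)
  step pc=3: or   r1, r1, r2  regs=(0,14,10,11)
  step pc=4: sub  r1, r2, r1  regs=(0,65532,10,11)
  step pc=5: or   r3, r0, r3  regs=(0,65532,10,11)
  step pc=6: bne  r3, r2, L8  cond=T  regs=(0,65532,10,11)
  step pc=7: sub  r3, r1, r2  regs=(0,65532,10,65522)
  step pc=8: andi  r3, r0, 10  regs=(0,65532,10,0)
  step pc=9: andi  r3, r2, 0  regs=(0,65532,10,0)

65532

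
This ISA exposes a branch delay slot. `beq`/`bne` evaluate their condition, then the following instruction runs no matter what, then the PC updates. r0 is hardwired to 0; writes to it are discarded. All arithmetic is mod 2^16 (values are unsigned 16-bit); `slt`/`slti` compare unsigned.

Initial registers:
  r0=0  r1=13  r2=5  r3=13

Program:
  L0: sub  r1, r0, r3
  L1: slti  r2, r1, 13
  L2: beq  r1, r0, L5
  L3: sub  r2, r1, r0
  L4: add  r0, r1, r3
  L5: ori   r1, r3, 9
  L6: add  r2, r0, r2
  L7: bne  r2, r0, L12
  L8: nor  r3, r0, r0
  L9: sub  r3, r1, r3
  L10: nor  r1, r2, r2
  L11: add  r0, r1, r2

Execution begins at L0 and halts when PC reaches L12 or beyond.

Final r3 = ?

65535

[0] sub  r1, r0, r3  →  {r0:0, r1:65523, r2:5, r3:13}
[1] slti  r2, r1, 13  →  {r0:0, r1:65523, r2:0, r3:13}
[2] beq  r1, r0, L5  →  {r0:0, r1:65523, r2:0, r3:13}  ⟨branch fallthrough⟩
[3] sub  r2, r1, r0  →  {r0:0, r1:65523, r2:65523, r3:13}
[4] add  r0, r1, r3  →  {r0:0, r1:65523, r2:65523, r3:13}
[5] ori   r1, r3, 9  →  {r0:0, r1:13, r2:65523, r3:13}
[6] add  r2, r0, r2  →  {r0:0, r1:13, r2:65523, r3:13}
[7] bne  r2, r0, L12  →  {r0:0, r1:13, r2:65523, r3:13}  ⟨branch taken⟩
[8] nor  r3, r0, r0  →  {r0:0, r1:13, r2:65523, r3:65535}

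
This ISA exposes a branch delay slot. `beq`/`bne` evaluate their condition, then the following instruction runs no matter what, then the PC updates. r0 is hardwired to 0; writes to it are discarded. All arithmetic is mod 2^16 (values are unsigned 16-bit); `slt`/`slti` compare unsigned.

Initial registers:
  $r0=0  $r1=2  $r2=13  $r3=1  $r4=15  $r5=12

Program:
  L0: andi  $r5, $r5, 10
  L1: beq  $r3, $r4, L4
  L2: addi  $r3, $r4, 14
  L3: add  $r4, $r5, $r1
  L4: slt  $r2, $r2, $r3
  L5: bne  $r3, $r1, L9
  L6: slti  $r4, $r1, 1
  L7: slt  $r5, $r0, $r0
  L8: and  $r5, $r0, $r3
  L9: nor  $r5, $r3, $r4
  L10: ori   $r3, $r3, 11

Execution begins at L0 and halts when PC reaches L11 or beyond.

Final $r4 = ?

  step pc=0: andi  $r5, $r5, 10  regs=(0,2,13,1,15,8)
  step pc=1: beq  $r3, $r4, L4  cond=F  regs=(0,2,13,1,15,8)
  step pc=2: addi  $r3, $r4, 14  regs=(0,2,13,29,15,8)
  step pc=3: add  $r4, $r5, $r1  regs=(0,2,13,29,10,8)
  step pc=4: slt  $r2, $r2, $r3  regs=(0,2,1,29,10,8)
  step pc=5: bne  $r3, $r1, L9  cond=T  regs=(0,2,1,29,10,8)
  step pc=6: slti  $r4, $r1, 1  regs=(0,2,1,29,0,8)
  step pc=9: nor  $r5, $r3, $r4  regs=(0,2,1,29,0,65506)
  step pc=10: ori   $r3, $r3, 11  regs=(0,2,1,31,0,65506)

0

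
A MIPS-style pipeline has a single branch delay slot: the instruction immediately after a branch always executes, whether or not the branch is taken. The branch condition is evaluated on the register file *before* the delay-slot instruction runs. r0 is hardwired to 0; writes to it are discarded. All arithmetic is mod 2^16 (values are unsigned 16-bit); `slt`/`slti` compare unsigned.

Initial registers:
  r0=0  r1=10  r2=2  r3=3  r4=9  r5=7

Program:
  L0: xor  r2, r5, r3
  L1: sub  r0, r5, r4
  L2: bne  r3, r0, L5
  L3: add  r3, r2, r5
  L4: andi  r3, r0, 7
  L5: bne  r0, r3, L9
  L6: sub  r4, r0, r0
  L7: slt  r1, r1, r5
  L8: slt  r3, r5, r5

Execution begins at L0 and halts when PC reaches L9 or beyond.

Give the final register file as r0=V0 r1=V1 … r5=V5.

#0 xor  r2, r5, r3 ; 0/10/4/3/9/7
#1 sub  r0, r5, r4 ; 0/10/4/3/9/7
#2 bne  r3, r0, L5 ; 0/10/4/3/9/7 ; →target
#3 add  r3, r2, r5 ; 0/10/4/11/9/7
#5 bne  r0, r3, L9 ; 0/10/4/11/9/7 ; →target
#6 sub  r4, r0, r0 ; 0/10/4/11/0/7

r0=0 r1=10 r2=4 r3=11 r4=0 r5=7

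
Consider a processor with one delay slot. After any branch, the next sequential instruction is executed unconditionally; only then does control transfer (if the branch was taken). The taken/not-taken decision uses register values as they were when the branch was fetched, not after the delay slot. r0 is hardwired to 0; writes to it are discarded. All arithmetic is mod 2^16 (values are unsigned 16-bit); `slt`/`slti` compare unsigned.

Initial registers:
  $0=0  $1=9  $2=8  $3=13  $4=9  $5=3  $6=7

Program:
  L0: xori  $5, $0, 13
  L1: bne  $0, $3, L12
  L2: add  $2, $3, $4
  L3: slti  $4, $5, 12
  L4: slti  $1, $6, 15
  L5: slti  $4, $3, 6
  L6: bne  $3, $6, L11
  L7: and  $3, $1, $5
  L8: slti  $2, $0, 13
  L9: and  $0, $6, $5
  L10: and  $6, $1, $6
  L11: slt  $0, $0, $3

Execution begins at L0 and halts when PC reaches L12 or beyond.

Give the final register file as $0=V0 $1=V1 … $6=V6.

$0=0 $1=9 $2=22 $3=13 $4=9 $5=13 $6=7

PC=0  xori  $5, $0, 13       | $0=0 $1=9 $2=8 $3=13 $4=9 $5=13 $6=7
PC=1  bne  $0, $3, L12       | $0=0 $1=9 $2=8 $3=13 $4=9 $5=13 $6=7  [TAKEN]
PC=2  add  $2, $3, $4        | $0=0 $1=9 $2=22 $3=13 $4=9 $5=13 $6=7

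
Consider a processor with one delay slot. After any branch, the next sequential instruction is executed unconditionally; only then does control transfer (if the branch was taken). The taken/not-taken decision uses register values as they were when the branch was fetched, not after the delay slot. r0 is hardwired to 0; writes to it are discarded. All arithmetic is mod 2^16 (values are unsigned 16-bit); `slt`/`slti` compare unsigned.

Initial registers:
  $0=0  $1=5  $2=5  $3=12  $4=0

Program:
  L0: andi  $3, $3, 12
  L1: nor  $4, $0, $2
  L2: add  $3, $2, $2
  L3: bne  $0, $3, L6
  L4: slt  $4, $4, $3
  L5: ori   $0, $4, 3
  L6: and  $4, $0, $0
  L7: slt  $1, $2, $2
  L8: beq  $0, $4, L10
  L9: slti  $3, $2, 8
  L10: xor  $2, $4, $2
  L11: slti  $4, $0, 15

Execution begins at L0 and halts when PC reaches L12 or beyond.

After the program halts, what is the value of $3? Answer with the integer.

1

  step pc=0: andi  $3, $3, 12  regs=(0,5,5,12,0)
  step pc=1: nor  $4, $0, $2  regs=(0,5,5,12,65530)
  step pc=2: add  $3, $2, $2  regs=(0,5,5,10,65530)
  step pc=3: bne  $0, $3, L6  cond=T  regs=(0,5,5,10,65530)
  step pc=4: slt  $4, $4, $3  regs=(0,5,5,10,0)
  step pc=6: and  $4, $0, $0  regs=(0,5,5,10,0)
  step pc=7: slt  $1, $2, $2  regs=(0,0,5,10,0)
  step pc=8: beq  $0, $4, L10  cond=T  regs=(0,0,5,10,0)
  step pc=9: slti  $3, $2, 8  regs=(0,0,5,1,0)
  step pc=10: xor  $2, $4, $2  regs=(0,0,5,1,0)
  step pc=11: slti  $4, $0, 15  regs=(0,0,5,1,1)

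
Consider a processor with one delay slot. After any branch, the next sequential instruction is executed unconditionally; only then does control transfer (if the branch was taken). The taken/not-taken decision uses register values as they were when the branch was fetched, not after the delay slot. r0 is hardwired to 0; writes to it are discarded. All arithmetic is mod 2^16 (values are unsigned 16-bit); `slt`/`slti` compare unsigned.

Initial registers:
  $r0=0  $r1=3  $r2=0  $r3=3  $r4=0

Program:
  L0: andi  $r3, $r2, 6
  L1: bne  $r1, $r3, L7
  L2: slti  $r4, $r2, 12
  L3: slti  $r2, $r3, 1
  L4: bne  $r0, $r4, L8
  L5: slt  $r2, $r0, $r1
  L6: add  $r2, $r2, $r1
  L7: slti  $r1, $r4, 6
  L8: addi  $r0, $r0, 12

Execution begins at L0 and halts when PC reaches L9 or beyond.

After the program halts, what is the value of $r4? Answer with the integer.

[0] andi  $r3, $r2, 6  →  {$r0:0, $r1:3, $r2:0, $r3:0, $r4:0}
[1] bne  $r1, $r3, L7  →  {$r0:0, $r1:3, $r2:0, $r3:0, $r4:0}  ⟨branch taken⟩
[2] slti  $r4, $r2, 12  →  {$r0:0, $r1:3, $r2:0, $r3:0, $r4:1}
[7] slti  $r1, $r4, 6  →  {$r0:0, $r1:1, $r2:0, $r3:0, $r4:1}
[8] addi  $r0, $r0, 12  →  {$r0:0, $r1:1, $r2:0, $r3:0, $r4:1}

1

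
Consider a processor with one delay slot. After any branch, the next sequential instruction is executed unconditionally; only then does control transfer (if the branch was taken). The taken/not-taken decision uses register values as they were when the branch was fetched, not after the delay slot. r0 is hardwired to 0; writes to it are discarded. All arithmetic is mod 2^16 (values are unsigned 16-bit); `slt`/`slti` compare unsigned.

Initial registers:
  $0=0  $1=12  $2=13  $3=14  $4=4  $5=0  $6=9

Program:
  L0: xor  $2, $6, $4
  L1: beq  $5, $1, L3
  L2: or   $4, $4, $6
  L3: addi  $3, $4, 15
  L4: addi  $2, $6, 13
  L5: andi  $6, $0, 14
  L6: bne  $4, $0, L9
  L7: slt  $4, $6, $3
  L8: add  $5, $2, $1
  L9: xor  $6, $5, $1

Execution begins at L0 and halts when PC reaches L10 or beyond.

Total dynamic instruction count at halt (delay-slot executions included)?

9

  step pc=0: xor  $2, $6, $4  regs=(0,12,13,14,4,0,9)
  step pc=1: beq  $5, $1, L3  cond=F  regs=(0,12,13,14,4,0,9)
  step pc=2: or   $4, $4, $6  regs=(0,12,13,14,13,0,9)
  step pc=3: addi  $3, $4, 15  regs=(0,12,13,28,13,0,9)
  step pc=4: addi  $2, $6, 13  regs=(0,12,22,28,13,0,9)
  step pc=5: andi  $6, $0, 14  regs=(0,12,22,28,13,0,0)
  step pc=6: bne  $4, $0, L9  cond=T  regs=(0,12,22,28,13,0,0)
  step pc=7: slt  $4, $6, $3  regs=(0,12,22,28,1,0,0)
  step pc=9: xor  $6, $5, $1  regs=(0,12,22,28,1,0,12)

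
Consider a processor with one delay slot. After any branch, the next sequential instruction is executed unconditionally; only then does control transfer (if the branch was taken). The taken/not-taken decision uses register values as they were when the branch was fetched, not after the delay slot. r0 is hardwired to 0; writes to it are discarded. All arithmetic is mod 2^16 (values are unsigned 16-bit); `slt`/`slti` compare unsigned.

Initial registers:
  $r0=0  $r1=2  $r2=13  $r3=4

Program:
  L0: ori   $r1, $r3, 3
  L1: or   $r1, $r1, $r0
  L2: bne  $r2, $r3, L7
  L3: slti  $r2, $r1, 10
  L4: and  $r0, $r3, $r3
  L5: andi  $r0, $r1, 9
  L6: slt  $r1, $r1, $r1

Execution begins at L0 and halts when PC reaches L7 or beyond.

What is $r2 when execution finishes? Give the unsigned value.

1

PC=0  ori   $r1, $r3, 3      | $r0=0 $r1=7 $r2=13 $r3=4
PC=1  or   $r1, $r1, $r0     | $r0=0 $r1=7 $r2=13 $r3=4
PC=2  bne  $r2, $r3, L7      | $r0=0 $r1=7 $r2=13 $r3=4  [TAKEN]
PC=3  slti  $r2, $r1, 10     | $r0=0 $r1=7 $r2=1 $r3=4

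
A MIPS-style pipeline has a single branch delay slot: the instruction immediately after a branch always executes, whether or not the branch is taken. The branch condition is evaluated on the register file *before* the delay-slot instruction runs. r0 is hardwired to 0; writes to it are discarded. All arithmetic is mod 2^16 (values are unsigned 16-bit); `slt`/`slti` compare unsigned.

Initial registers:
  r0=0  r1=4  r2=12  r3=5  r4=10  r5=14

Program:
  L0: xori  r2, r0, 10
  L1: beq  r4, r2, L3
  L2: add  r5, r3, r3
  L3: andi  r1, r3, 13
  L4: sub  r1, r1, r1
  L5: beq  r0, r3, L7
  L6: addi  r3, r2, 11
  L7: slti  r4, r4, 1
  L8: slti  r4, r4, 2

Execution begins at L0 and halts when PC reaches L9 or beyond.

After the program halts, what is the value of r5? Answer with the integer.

[0] xori  r2, r0, 10  →  {r0:0, r1:4, r2:10, r3:5, r4:10, r5:14}
[1] beq  r4, r2, L3  →  {r0:0, r1:4, r2:10, r3:5, r4:10, r5:14}  ⟨branch taken⟩
[2] add  r5, r3, r3  →  {r0:0, r1:4, r2:10, r3:5, r4:10, r5:10}
[3] andi  r1, r3, 13  →  {r0:0, r1:5, r2:10, r3:5, r4:10, r5:10}
[4] sub  r1, r1, r1  →  {r0:0, r1:0, r2:10, r3:5, r4:10, r5:10}
[5] beq  r0, r3, L7  →  {r0:0, r1:0, r2:10, r3:5, r4:10, r5:10}  ⟨branch fallthrough⟩
[6] addi  r3, r2, 11  →  {r0:0, r1:0, r2:10, r3:21, r4:10, r5:10}
[7] slti  r4, r4, 1  →  {r0:0, r1:0, r2:10, r3:21, r4:0, r5:10}
[8] slti  r4, r4, 2  →  {r0:0, r1:0, r2:10, r3:21, r4:1, r5:10}

10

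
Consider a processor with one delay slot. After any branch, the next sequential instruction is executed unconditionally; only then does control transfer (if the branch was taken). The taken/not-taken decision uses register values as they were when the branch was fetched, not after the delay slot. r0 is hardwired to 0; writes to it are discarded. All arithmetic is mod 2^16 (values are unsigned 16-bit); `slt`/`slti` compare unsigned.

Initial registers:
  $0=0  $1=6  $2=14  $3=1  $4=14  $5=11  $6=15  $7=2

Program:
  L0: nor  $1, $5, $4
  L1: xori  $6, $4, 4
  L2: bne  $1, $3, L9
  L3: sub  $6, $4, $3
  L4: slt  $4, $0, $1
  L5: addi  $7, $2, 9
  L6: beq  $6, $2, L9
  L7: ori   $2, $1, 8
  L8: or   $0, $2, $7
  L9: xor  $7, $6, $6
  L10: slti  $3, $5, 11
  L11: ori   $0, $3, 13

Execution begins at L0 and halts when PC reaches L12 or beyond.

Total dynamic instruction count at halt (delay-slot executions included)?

#0 nor  $1, $5, $4 ; 0/65520/14/1/14/11/15/2
#1 xori  $6, $4, 4 ; 0/65520/14/1/14/11/10/2
#2 bne  $1, $3, L9 ; 0/65520/14/1/14/11/10/2 ; →target
#3 sub  $6, $4, $3 ; 0/65520/14/1/14/11/13/2
#9 xor  $7, $6, $6 ; 0/65520/14/1/14/11/13/0
#10 slti  $3, $5, 11 ; 0/65520/14/0/14/11/13/0
#11 ori   $0, $3, 13 ; 0/65520/14/0/14/11/13/0

7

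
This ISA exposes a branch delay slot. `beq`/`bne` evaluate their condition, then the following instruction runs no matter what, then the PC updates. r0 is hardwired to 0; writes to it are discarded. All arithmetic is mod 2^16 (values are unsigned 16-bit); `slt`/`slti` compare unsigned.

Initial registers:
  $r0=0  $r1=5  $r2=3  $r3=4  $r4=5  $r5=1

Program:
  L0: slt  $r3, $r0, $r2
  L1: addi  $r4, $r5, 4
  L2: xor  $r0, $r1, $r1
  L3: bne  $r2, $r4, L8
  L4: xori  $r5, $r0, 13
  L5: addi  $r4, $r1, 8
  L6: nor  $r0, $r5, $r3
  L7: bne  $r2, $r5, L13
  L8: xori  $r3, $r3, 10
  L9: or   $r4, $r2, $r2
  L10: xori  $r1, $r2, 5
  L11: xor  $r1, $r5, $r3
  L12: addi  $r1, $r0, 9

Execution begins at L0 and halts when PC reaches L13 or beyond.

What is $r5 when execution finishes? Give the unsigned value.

13

PC=0  slt  $r3, $r0, $r2     | $r0=0 $r1=5 $r2=3 $r3=1 $r4=5 $r5=1
PC=1  addi  $r4, $r5, 4      | $r0=0 $r1=5 $r2=3 $r3=1 $r4=5 $r5=1
PC=2  xor  $r0, $r1, $r1     | $r0=0 $r1=5 $r2=3 $r3=1 $r4=5 $r5=1
PC=3  bne  $r2, $r4, L8      | $r0=0 $r1=5 $r2=3 $r3=1 $r4=5 $r5=1  [TAKEN]
PC=4  xori  $r5, $r0, 13     | $r0=0 $r1=5 $r2=3 $r3=1 $r4=5 $r5=13
PC=8  xori  $r3, $r3, 10     | $r0=0 $r1=5 $r2=3 $r3=11 $r4=5 $r5=13
PC=9  or   $r4, $r2, $r2     | $r0=0 $r1=5 $r2=3 $r3=11 $r4=3 $r5=13
PC=10 xori  $r1, $r2, 5      | $r0=0 $r1=6 $r2=3 $r3=11 $r4=3 $r5=13
PC=11 xor  $r1, $r5, $r3     | $r0=0 $r1=6 $r2=3 $r3=11 $r4=3 $r5=13
PC=12 addi  $r1, $r0, 9      | $r0=0 $r1=9 $r2=3 $r3=11 $r4=3 $r5=13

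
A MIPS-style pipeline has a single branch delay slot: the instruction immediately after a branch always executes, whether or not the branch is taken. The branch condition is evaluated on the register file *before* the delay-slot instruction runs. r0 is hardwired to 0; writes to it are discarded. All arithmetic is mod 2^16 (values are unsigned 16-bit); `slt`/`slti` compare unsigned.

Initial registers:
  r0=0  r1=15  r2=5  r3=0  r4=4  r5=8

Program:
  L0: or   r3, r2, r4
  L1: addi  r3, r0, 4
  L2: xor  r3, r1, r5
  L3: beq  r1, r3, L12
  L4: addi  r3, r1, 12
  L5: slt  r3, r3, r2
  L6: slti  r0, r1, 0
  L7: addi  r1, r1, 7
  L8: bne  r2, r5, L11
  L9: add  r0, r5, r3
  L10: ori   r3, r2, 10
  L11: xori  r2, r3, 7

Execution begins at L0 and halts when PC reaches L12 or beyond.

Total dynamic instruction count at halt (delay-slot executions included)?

#0 or   r3, r2, r4 ; 0/15/5/5/4/8
#1 addi  r3, r0, 4 ; 0/15/5/4/4/8
#2 xor  r3, r1, r5 ; 0/15/5/7/4/8
#3 beq  r1, r3, L12 ; 0/15/5/7/4/8 ; →fallthru
#4 addi  r3, r1, 12 ; 0/15/5/27/4/8
#5 slt  r3, r3, r2 ; 0/15/5/0/4/8
#6 slti  r0, r1, 0 ; 0/15/5/0/4/8
#7 addi  r1, r1, 7 ; 0/22/5/0/4/8
#8 bne  r2, r5, L11 ; 0/22/5/0/4/8 ; →target
#9 add  r0, r5, r3 ; 0/22/5/0/4/8
#11 xori  r2, r3, 7 ; 0/22/7/0/4/8

11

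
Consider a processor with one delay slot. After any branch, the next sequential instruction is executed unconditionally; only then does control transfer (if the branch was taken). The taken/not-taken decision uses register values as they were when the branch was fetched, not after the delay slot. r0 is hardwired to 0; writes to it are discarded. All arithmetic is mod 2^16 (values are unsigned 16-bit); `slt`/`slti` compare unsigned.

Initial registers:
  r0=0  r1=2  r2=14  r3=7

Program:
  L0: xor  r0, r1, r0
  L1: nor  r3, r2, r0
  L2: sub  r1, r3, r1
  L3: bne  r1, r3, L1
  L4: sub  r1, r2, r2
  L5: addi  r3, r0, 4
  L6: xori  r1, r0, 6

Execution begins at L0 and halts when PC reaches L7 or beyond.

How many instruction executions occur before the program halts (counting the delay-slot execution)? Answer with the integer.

  step pc=0: xor  r0, r1, r0  regs=(0,2,14,7)
  step pc=1: nor  r3, r2, r0  regs=(0,2,14,65521)
  step pc=2: sub  r1, r3, r1  regs=(0,65519,14,65521)
  step pc=3: bne  r1, r3, L1  cond=T  regs=(0,65519,14,65521)
  step pc=4: sub  r1, r2, r2  regs=(0,0,14,65521)
  step pc=1: nor  r3, r2, r0  regs=(0,0,14,65521)
  step pc=2: sub  r1, r3, r1  regs=(0,65521,14,65521)
  step pc=3: bne  r1, r3, L1  cond=F  regs=(0,65521,14,65521)
  step pc=4: sub  r1, r2, r2  regs=(0,0,14,65521)
  step pc=5: addi  r3, r0, 4  regs=(0,0,14,4)
  step pc=6: xori  r1, r0, 6  regs=(0,6,14,4)

11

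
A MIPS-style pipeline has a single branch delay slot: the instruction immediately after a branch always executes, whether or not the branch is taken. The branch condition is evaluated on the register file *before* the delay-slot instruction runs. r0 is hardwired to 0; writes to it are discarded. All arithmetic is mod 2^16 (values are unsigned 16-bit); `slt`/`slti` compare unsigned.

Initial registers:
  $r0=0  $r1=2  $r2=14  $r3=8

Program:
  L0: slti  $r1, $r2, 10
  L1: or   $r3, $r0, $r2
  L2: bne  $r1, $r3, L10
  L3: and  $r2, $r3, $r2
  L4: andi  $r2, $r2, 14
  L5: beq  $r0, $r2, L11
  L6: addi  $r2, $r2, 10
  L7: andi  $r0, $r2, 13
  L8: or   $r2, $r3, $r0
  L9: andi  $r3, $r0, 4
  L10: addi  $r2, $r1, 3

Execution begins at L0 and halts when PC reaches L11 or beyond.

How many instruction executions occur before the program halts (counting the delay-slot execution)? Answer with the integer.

5

#0 slti  $r1, $r2, 10 ; 0/0/14/8
#1 or   $r3, $r0, $r2 ; 0/0/14/14
#2 bne  $r1, $r3, L10 ; 0/0/14/14 ; →target
#3 and  $r2, $r3, $r2 ; 0/0/14/14
#10 addi  $r2, $r1, 3 ; 0/0/3/14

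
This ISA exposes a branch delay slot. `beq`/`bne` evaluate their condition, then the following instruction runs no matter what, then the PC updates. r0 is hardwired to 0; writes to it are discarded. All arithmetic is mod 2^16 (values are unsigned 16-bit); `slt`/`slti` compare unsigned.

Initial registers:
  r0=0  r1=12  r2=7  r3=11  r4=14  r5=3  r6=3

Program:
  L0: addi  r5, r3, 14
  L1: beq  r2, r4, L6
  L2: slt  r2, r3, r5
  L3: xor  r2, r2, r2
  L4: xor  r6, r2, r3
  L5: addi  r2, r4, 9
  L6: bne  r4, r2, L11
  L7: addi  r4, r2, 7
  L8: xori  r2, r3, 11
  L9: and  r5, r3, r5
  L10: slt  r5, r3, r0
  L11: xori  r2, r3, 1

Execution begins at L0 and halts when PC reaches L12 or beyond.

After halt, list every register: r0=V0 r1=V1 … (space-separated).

r0=0 r1=12 r2=10 r3=11 r4=30 r5=25 r6=11

  step pc=0: addi  r5, r3, 14  regs=(0,12,7,11,14,25,3)
  step pc=1: beq  r2, r4, L6  cond=F  regs=(0,12,7,11,14,25,3)
  step pc=2: slt  r2, r3, r5  regs=(0,12,1,11,14,25,3)
  step pc=3: xor  r2, r2, r2  regs=(0,12,0,11,14,25,3)
  step pc=4: xor  r6, r2, r3  regs=(0,12,0,11,14,25,11)
  step pc=5: addi  r2, r4, 9  regs=(0,12,23,11,14,25,11)
  step pc=6: bne  r4, r2, L11  cond=T  regs=(0,12,23,11,14,25,11)
  step pc=7: addi  r4, r2, 7  regs=(0,12,23,11,30,25,11)
  step pc=11: xori  r2, r3, 1  regs=(0,12,10,11,30,25,11)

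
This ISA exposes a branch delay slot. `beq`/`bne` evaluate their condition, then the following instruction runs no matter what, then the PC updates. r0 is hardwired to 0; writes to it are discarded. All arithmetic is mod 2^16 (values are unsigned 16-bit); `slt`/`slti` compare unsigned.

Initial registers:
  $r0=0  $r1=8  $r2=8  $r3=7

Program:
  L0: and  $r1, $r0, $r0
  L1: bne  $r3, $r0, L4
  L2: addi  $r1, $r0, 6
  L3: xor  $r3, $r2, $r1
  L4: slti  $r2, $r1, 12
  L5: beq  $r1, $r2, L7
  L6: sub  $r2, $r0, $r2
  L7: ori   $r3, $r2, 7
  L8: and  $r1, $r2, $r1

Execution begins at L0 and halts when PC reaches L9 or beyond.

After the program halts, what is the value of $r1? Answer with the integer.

6

PC=0  and  $r1, $r0, $r0     | $r0=0 $r1=0 $r2=8 $r3=7
PC=1  bne  $r3, $r0, L4      | $r0=0 $r1=0 $r2=8 $r3=7  [TAKEN]
PC=2  addi  $r1, $r0, 6      | $r0=0 $r1=6 $r2=8 $r3=7
PC=4  slti  $r2, $r1, 12     | $r0=0 $r1=6 $r2=1 $r3=7
PC=5  beq  $r1, $r2, L7      | $r0=0 $r1=6 $r2=1 $r3=7  [not taken]
PC=6  sub  $r2, $r0, $r2     | $r0=0 $r1=6 $r2=65535 $r3=7
PC=7  ori   $r3, $r2, 7      | $r0=0 $r1=6 $r2=65535 $r3=65535
PC=8  and  $r1, $r2, $r1     | $r0=0 $r1=6 $r2=65535 $r3=65535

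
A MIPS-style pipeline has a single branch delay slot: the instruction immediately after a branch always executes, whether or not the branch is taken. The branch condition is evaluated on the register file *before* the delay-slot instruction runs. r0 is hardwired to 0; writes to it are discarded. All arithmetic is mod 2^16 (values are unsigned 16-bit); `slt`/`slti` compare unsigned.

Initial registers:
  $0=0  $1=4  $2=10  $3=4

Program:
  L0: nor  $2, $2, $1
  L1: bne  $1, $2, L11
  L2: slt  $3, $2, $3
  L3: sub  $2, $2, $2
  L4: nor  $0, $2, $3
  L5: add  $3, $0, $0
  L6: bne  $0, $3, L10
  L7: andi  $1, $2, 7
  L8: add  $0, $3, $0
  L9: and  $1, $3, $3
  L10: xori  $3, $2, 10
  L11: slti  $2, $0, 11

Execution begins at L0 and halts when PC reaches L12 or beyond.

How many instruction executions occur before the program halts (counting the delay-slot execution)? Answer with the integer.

4

PC=0  nor  $2, $2, $1        | $0=0 $1=4 $2=65521 $3=4
PC=1  bne  $1, $2, L11       | $0=0 $1=4 $2=65521 $3=4  [TAKEN]
PC=2  slt  $3, $2, $3        | $0=0 $1=4 $2=65521 $3=0
PC=11 slti  $2, $0, 11       | $0=0 $1=4 $2=1 $3=0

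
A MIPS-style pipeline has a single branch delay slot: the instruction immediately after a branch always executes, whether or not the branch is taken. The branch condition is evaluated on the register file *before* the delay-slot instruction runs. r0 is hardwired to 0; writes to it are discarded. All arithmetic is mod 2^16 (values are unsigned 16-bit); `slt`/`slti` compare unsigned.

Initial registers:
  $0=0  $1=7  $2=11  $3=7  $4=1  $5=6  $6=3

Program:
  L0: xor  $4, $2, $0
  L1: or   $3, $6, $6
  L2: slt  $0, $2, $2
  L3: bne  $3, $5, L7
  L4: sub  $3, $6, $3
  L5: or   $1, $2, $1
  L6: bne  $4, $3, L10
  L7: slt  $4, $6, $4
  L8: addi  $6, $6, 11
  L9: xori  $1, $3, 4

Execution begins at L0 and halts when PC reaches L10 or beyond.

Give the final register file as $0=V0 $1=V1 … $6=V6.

PC=0  xor  $4, $2, $0        | $0=0 $1=7 $2=11 $3=7 $4=11 $5=6 $6=3
PC=1  or   $3, $6, $6        | $0=0 $1=7 $2=11 $3=3 $4=11 $5=6 $6=3
PC=2  slt  $0, $2, $2        | $0=0 $1=7 $2=11 $3=3 $4=11 $5=6 $6=3
PC=3  bne  $3, $5, L7        | $0=0 $1=7 $2=11 $3=3 $4=11 $5=6 $6=3  [TAKEN]
PC=4  sub  $3, $6, $3        | $0=0 $1=7 $2=11 $3=0 $4=11 $5=6 $6=3
PC=7  slt  $4, $6, $4        | $0=0 $1=7 $2=11 $3=0 $4=1 $5=6 $6=3
PC=8  addi  $6, $6, 11       | $0=0 $1=7 $2=11 $3=0 $4=1 $5=6 $6=14
PC=9  xori  $1, $3, 4        | $0=0 $1=4 $2=11 $3=0 $4=1 $5=6 $6=14

$0=0 $1=4 $2=11 $3=0 $4=1 $5=6 $6=14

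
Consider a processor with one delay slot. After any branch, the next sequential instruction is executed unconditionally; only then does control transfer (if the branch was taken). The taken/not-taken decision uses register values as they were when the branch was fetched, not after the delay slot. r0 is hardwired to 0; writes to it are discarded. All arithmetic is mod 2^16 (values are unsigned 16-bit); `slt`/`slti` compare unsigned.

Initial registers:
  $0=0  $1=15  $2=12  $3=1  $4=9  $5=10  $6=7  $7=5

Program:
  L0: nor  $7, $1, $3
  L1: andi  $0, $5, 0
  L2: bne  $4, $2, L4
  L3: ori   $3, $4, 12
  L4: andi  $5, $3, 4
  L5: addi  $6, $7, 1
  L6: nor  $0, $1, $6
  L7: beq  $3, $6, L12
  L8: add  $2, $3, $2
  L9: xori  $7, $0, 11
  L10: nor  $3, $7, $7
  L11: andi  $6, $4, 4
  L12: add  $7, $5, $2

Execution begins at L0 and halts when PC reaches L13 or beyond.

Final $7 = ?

29

PC=0  nor  $7, $1, $3        | $0=0 $1=15 $2=12 $3=1 $4=9 $5=10 $6=7 $7=65520
PC=1  andi  $0, $5, 0        | $0=0 $1=15 $2=12 $3=1 $4=9 $5=10 $6=7 $7=65520
PC=2  bne  $4, $2, L4        | $0=0 $1=15 $2=12 $3=1 $4=9 $5=10 $6=7 $7=65520  [TAKEN]
PC=3  ori   $3, $4, 12       | $0=0 $1=15 $2=12 $3=13 $4=9 $5=10 $6=7 $7=65520
PC=4  andi  $5, $3, 4        | $0=0 $1=15 $2=12 $3=13 $4=9 $5=4 $6=7 $7=65520
PC=5  addi  $6, $7, 1        | $0=0 $1=15 $2=12 $3=13 $4=9 $5=4 $6=65521 $7=65520
PC=6  nor  $0, $1, $6        | $0=0 $1=15 $2=12 $3=13 $4=9 $5=4 $6=65521 $7=65520
PC=7  beq  $3, $6, L12       | $0=0 $1=15 $2=12 $3=13 $4=9 $5=4 $6=65521 $7=65520  [not taken]
PC=8  add  $2, $3, $2        | $0=0 $1=15 $2=25 $3=13 $4=9 $5=4 $6=65521 $7=65520
PC=9  xori  $7, $0, 11       | $0=0 $1=15 $2=25 $3=13 $4=9 $5=4 $6=65521 $7=11
PC=10 nor  $3, $7, $7        | $0=0 $1=15 $2=25 $3=65524 $4=9 $5=4 $6=65521 $7=11
PC=11 andi  $6, $4, 4        | $0=0 $1=15 $2=25 $3=65524 $4=9 $5=4 $6=0 $7=11
PC=12 add  $7, $5, $2        | $0=0 $1=15 $2=25 $3=65524 $4=9 $5=4 $6=0 $7=29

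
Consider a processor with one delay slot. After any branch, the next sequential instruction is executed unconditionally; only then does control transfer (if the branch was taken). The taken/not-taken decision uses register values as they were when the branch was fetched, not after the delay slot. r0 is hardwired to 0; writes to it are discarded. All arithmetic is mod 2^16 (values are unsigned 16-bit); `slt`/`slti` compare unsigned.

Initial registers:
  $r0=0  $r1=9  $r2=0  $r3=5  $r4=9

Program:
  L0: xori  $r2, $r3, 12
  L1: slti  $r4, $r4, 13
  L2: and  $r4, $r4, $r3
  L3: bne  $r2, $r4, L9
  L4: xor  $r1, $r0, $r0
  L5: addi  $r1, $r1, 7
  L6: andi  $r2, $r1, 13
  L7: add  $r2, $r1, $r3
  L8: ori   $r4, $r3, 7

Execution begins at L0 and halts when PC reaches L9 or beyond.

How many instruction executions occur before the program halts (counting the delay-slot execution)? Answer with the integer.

  step pc=0: xori  $r2, $r3, 12  regs=(0,9,9,5,9)
  step pc=1: slti  $r4, $r4, 13  regs=(0,9,9,5,1)
  step pc=2: and  $r4, $r4, $r3  regs=(0,9,9,5,1)
  step pc=3: bne  $r2, $r4, L9  cond=T  regs=(0,9,9,5,1)
  step pc=4: xor  $r1, $r0, $r0  regs=(0,0,9,5,1)

5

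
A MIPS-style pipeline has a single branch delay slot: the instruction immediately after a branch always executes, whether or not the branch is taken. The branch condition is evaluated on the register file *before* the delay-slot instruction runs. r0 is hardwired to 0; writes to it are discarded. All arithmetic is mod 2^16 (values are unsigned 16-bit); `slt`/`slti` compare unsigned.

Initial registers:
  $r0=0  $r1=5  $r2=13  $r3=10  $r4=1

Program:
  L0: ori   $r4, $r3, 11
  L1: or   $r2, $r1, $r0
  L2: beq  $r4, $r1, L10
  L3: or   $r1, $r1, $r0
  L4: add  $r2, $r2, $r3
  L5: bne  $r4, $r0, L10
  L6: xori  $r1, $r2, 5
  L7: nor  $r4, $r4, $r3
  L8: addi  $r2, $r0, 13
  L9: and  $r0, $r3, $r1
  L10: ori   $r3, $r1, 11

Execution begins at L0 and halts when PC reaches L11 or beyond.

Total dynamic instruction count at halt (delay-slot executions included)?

8

#0 ori   $r4, $r3, 11 ; 0/5/13/10/11
#1 or   $r2, $r1, $r0 ; 0/5/5/10/11
#2 beq  $r4, $r1, L10 ; 0/5/5/10/11 ; →fallthru
#3 or   $r1, $r1, $r0 ; 0/5/5/10/11
#4 add  $r2, $r2, $r3 ; 0/5/15/10/11
#5 bne  $r4, $r0, L10 ; 0/5/15/10/11 ; →target
#6 xori  $r1, $r2, 5 ; 0/10/15/10/11
#10 ori   $r3, $r1, 11 ; 0/10/15/11/11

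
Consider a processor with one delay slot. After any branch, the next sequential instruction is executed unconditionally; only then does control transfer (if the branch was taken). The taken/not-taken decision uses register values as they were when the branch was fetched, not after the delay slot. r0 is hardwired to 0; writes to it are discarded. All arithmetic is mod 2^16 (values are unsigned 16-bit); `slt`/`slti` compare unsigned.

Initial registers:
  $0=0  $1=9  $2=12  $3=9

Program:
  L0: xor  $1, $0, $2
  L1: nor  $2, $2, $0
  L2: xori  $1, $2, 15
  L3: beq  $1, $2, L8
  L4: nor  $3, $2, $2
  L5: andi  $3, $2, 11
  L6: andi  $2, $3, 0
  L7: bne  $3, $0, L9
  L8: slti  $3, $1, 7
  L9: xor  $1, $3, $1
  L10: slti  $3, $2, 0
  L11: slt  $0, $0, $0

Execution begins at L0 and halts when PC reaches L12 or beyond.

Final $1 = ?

65532

  step pc=0: xor  $1, $0, $2  regs=(0,12,12,9)
  step pc=1: nor  $2, $2, $0  regs=(0,12,65523,9)
  step pc=2: xori  $1, $2, 15  regs=(0,65532,65523,9)
  step pc=3: beq  $1, $2, L8  cond=F  regs=(0,65532,65523,9)
  step pc=4: nor  $3, $2, $2  regs=(0,65532,65523,12)
  step pc=5: andi  $3, $2, 11  regs=(0,65532,65523,3)
  step pc=6: andi  $2, $3, 0  regs=(0,65532,0,3)
  step pc=7: bne  $3, $0, L9  cond=T  regs=(0,65532,0,3)
  step pc=8: slti  $3, $1, 7  regs=(0,65532,0,0)
  step pc=9: xor  $1, $3, $1  regs=(0,65532,0,0)
  step pc=10: slti  $3, $2, 0  regs=(0,65532,0,0)
  step pc=11: slt  $0, $0, $0  regs=(0,65532,0,0)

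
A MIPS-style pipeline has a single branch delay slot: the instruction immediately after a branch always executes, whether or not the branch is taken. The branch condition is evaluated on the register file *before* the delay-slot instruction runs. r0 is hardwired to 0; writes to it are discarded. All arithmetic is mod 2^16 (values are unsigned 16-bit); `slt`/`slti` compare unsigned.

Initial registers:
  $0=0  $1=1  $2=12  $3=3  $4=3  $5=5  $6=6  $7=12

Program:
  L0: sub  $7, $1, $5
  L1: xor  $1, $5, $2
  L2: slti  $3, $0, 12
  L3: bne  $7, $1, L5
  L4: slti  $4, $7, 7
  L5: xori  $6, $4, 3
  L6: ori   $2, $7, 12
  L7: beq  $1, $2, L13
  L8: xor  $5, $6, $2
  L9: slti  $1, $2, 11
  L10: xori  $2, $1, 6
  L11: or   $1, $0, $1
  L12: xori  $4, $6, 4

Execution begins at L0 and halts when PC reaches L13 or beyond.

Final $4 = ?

[0] sub  $7, $1, $5  →  {$0:0, $1:1, $2:12, $3:3, $4:3, $5:5, $6:6, $7:65532}
[1] xor  $1, $5, $2  →  {$0:0, $1:9, $2:12, $3:3, $4:3, $5:5, $6:6, $7:65532}
[2] slti  $3, $0, 12  →  {$0:0, $1:9, $2:12, $3:1, $4:3, $5:5, $6:6, $7:65532}
[3] bne  $7, $1, L5  →  {$0:0, $1:9, $2:12, $3:1, $4:3, $5:5, $6:6, $7:65532}  ⟨branch taken⟩
[4] slti  $4, $7, 7  →  {$0:0, $1:9, $2:12, $3:1, $4:0, $5:5, $6:6, $7:65532}
[5] xori  $6, $4, 3  →  {$0:0, $1:9, $2:12, $3:1, $4:0, $5:5, $6:3, $7:65532}
[6] ori   $2, $7, 12  →  {$0:0, $1:9, $2:65532, $3:1, $4:0, $5:5, $6:3, $7:65532}
[7] beq  $1, $2, L13  →  {$0:0, $1:9, $2:65532, $3:1, $4:0, $5:5, $6:3, $7:65532}  ⟨branch fallthrough⟩
[8] xor  $5, $6, $2  →  {$0:0, $1:9, $2:65532, $3:1, $4:0, $5:65535, $6:3, $7:65532}
[9] slti  $1, $2, 11  →  {$0:0, $1:0, $2:65532, $3:1, $4:0, $5:65535, $6:3, $7:65532}
[10] xori  $2, $1, 6  →  {$0:0, $1:0, $2:6, $3:1, $4:0, $5:65535, $6:3, $7:65532}
[11] or   $1, $0, $1  →  {$0:0, $1:0, $2:6, $3:1, $4:0, $5:65535, $6:3, $7:65532}
[12] xori  $4, $6, 4  →  {$0:0, $1:0, $2:6, $3:1, $4:7, $5:65535, $6:3, $7:65532}

7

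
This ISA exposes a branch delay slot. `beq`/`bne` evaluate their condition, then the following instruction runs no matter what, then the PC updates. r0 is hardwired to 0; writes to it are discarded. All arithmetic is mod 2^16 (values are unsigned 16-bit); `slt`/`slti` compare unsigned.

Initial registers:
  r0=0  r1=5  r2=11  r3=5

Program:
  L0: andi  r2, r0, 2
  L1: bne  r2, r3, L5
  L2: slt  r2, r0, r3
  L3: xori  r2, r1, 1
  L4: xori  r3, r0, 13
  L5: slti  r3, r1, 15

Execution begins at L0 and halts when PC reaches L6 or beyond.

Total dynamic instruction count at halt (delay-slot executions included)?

[0] andi  r2, r0, 2  →  {r0:0, r1:5, r2:0, r3:5}
[1] bne  r2, r3, L5  →  {r0:0, r1:5, r2:0, r3:5}  ⟨branch taken⟩
[2] slt  r2, r0, r3  →  {r0:0, r1:5, r2:1, r3:5}
[5] slti  r3, r1, 15  →  {r0:0, r1:5, r2:1, r3:1}

4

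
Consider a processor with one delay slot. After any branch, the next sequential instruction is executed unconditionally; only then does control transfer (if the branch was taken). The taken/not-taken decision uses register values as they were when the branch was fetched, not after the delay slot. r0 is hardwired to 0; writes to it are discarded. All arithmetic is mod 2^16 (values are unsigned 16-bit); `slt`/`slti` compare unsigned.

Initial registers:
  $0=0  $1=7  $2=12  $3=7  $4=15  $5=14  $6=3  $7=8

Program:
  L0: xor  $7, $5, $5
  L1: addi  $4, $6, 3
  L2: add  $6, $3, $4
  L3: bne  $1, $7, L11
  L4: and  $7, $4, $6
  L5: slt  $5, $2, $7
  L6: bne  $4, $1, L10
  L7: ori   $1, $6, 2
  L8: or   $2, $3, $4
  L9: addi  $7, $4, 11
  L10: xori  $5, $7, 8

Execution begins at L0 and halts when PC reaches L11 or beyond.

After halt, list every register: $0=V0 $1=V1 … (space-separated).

[0] xor  $7, $5, $5  →  {$0:0, $1:7, $2:12, $3:7, $4:15, $5:14, $6:3, $7:0}
[1] addi  $4, $6, 3  →  {$0:0, $1:7, $2:12, $3:7, $4:6, $5:14, $6:3, $7:0}
[2] add  $6, $3, $4  →  {$0:0, $1:7, $2:12, $3:7, $4:6, $5:14, $6:13, $7:0}
[3] bne  $1, $7, L11  →  {$0:0, $1:7, $2:12, $3:7, $4:6, $5:14, $6:13, $7:0}  ⟨branch taken⟩
[4] and  $7, $4, $6  →  {$0:0, $1:7, $2:12, $3:7, $4:6, $5:14, $6:13, $7:4}

$0=0 $1=7 $2=12 $3=7 $4=6 $5=14 $6=13 $7=4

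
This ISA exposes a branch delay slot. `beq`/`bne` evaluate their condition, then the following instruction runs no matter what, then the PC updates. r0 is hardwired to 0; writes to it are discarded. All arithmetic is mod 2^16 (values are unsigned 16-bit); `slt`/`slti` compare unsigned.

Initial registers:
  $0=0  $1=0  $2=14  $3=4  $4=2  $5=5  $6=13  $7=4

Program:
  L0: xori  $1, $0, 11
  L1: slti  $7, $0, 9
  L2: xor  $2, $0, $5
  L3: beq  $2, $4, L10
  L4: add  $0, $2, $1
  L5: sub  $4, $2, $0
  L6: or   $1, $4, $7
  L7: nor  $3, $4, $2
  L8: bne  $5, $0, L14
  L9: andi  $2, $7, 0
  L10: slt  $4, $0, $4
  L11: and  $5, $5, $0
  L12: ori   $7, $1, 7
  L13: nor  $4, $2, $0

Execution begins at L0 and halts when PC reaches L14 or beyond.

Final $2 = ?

0

PC=0  xori  $1, $0, 11       | $0=0 $1=11 $2=14 $3=4 $4=2 $5=5 $6=13 $7=4
PC=1  slti  $7, $0, 9        | $0=0 $1=11 $2=14 $3=4 $4=2 $5=5 $6=13 $7=1
PC=2  xor  $2, $0, $5        | $0=0 $1=11 $2=5 $3=4 $4=2 $5=5 $6=13 $7=1
PC=3  beq  $2, $4, L10       | $0=0 $1=11 $2=5 $3=4 $4=2 $5=5 $6=13 $7=1  [not taken]
PC=4  add  $0, $2, $1        | $0=0 $1=11 $2=5 $3=4 $4=2 $5=5 $6=13 $7=1
PC=5  sub  $4, $2, $0        | $0=0 $1=11 $2=5 $3=4 $4=5 $5=5 $6=13 $7=1
PC=6  or   $1, $4, $7        | $0=0 $1=5 $2=5 $3=4 $4=5 $5=5 $6=13 $7=1
PC=7  nor  $3, $4, $2        | $0=0 $1=5 $2=5 $3=65530 $4=5 $5=5 $6=13 $7=1
PC=8  bne  $5, $0, L14       | $0=0 $1=5 $2=5 $3=65530 $4=5 $5=5 $6=13 $7=1  [TAKEN]
PC=9  andi  $2, $7, 0        | $0=0 $1=5 $2=0 $3=65530 $4=5 $5=5 $6=13 $7=1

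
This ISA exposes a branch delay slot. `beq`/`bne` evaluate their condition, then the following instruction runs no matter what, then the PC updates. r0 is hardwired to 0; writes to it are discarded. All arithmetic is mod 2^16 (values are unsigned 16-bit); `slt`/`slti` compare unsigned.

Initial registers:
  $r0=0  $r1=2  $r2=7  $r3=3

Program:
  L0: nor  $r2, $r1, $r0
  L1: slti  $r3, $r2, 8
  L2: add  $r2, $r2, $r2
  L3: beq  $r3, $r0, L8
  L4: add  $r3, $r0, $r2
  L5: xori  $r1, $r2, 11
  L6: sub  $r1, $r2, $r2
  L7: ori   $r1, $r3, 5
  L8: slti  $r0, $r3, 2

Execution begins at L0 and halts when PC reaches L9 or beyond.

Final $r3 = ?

65530

#0 nor  $r2, $r1, $r0 ; 0/2/65533/3
#1 slti  $r3, $r2, 8 ; 0/2/65533/0
#2 add  $r2, $r2, $r2 ; 0/2/65530/0
#3 beq  $r3, $r0, L8 ; 0/2/65530/0 ; →target
#4 add  $r3, $r0, $r2 ; 0/2/65530/65530
#8 slti  $r0, $r3, 2 ; 0/2/65530/65530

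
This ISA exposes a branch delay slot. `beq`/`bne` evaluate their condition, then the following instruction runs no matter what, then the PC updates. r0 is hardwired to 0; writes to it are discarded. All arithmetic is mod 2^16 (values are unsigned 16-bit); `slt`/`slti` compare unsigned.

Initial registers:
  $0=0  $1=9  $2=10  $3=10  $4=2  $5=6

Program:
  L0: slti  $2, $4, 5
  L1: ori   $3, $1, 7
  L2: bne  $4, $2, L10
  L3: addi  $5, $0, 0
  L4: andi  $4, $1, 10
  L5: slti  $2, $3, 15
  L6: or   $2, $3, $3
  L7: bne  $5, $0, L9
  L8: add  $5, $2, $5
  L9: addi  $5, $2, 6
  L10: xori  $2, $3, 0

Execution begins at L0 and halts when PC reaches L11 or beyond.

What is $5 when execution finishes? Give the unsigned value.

0

  step pc=0: slti  $2, $4, 5  regs=(0,9,1,10,2,6)
  step pc=1: ori   $3, $1, 7  regs=(0,9,1,15,2,6)
  step pc=2: bne  $4, $2, L10  cond=T  regs=(0,9,1,15,2,6)
  step pc=3: addi  $5, $0, 0  regs=(0,9,1,15,2,0)
  step pc=10: xori  $2, $3, 0  regs=(0,9,15,15,2,0)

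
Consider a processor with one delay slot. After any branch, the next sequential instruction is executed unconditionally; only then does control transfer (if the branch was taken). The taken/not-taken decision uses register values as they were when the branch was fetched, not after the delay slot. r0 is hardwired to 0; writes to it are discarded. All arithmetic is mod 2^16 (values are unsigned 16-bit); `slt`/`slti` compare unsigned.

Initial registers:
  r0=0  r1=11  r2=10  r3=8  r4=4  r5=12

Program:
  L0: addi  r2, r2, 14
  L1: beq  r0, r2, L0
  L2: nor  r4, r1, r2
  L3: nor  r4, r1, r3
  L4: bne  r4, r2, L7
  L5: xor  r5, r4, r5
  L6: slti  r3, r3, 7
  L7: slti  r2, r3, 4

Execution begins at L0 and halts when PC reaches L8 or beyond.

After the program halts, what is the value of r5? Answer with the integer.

#0 addi  r2, r2, 14 ; 0/11/24/8/4/12
#1 beq  r0, r2, L0 ; 0/11/24/8/4/12 ; →fallthru
#2 nor  r4, r1, r2 ; 0/11/24/8/65508/12
#3 nor  r4, r1, r3 ; 0/11/24/8/65524/12
#4 bne  r4, r2, L7 ; 0/11/24/8/65524/12 ; →target
#5 xor  r5, r4, r5 ; 0/11/24/8/65524/65528
#7 slti  r2, r3, 4 ; 0/11/0/8/65524/65528

65528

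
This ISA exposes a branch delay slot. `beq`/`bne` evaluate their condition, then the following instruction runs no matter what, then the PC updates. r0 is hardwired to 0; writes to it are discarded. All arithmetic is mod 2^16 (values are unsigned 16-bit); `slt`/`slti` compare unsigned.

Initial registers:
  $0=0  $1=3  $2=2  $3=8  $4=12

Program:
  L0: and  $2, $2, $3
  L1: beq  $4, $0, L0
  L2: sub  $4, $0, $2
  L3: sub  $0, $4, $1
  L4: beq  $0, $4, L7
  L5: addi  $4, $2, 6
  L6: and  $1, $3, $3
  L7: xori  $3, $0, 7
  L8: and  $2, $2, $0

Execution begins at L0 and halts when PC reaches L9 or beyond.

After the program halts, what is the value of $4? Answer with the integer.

6

[0] and  $2, $2, $3  →  {$0:0, $1:3, $2:0, $3:8, $4:12}
[1] beq  $4, $0, L0  →  {$0:0, $1:3, $2:0, $3:8, $4:12}  ⟨branch fallthrough⟩
[2] sub  $4, $0, $2  →  {$0:0, $1:3, $2:0, $3:8, $4:0}
[3] sub  $0, $4, $1  →  {$0:0, $1:3, $2:0, $3:8, $4:0}
[4] beq  $0, $4, L7  →  {$0:0, $1:3, $2:0, $3:8, $4:0}  ⟨branch taken⟩
[5] addi  $4, $2, 6  →  {$0:0, $1:3, $2:0, $3:8, $4:6}
[7] xori  $3, $0, 7  →  {$0:0, $1:3, $2:0, $3:7, $4:6}
[8] and  $2, $2, $0  →  {$0:0, $1:3, $2:0, $3:7, $4:6}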